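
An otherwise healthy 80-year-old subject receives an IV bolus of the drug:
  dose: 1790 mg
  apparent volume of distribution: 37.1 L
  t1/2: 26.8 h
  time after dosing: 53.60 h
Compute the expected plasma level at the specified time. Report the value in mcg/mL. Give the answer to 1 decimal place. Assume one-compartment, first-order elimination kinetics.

C₀ = Dose / Vd = 1790 / 37.1 = 48.25 mg/L
k = ln2 / t½ = 0.693147 / 26.8 = 0.02586 h⁻¹
t / t½ = 53.60 / 26.8 = 2 half-lives
C = C₀ × (1/2)^2 = 48.25 × 0.2500 = 12.06 mg/L
(12.06 mg/L = 12.06 mcg/mL)

12.1 mcg/mL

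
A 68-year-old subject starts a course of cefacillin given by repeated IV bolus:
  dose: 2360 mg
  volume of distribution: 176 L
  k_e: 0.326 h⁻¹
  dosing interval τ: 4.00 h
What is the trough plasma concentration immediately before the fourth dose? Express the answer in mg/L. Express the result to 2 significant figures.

4.9 mg/L

C₀ per dose = Dose / Vd = 2360 / 176 = 13.41 mg/L
Fraction remaining after one interval: r = e^(−kτ) = e^(−0.3260 × 4.00) = 0.2714
Before dose 4, 3 doses have been given (aged 1τ, 2τ, 3τ).
C_trough = C₀ × (r + r² + … + r^3) = C₀ × r(1−r^3)/(1−r)
        = 13.41 × 0.2714 × (1 − 0.01999) / (1 − 0.2714) = 4.895 mg/L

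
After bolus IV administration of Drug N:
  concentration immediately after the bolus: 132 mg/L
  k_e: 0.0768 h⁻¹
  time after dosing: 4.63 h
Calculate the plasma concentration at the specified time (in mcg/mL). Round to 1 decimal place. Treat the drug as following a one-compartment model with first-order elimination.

92.5 mcg/mL

C = C₀ · e^(−k·t) = 132.0 × e^(−0.07680 × 4.63)
  = 132.0 × 0.7008 = 92.51 mg/L
(92.51 mg/L = 92.51 mcg/mL)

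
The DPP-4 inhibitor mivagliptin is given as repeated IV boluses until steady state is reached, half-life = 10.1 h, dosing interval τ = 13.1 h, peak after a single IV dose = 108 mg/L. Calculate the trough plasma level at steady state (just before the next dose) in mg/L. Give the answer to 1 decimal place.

k = ln2 / t½ = 0.693147 / 10.1 = 0.06863 h⁻¹
e^(−kτ) = e^(−0.06863 × 13.1) = 0.4070
Accumulation ratio R = 1 / (1 − e^(−kτ)) = 1 / (1 − 0.4070) = 1.686
Steady-state trough = C₀ × R × e^(−kτ) = 108 × 1.686 × 0.4070 = 74.11 mg/L

74.1 mg/L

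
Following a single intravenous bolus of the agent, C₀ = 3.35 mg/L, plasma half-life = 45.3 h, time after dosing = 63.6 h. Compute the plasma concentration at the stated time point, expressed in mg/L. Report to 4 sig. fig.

1.266 mg/L

k = ln2 / t½ = 0.693147 / 45.3 = 0.01530 h⁻¹
C = C₀ · e^(−k·t) = 3.350 × e^(−0.01530 × 63.6)
  = 3.350 × 0.3779 = 1.266 mg/L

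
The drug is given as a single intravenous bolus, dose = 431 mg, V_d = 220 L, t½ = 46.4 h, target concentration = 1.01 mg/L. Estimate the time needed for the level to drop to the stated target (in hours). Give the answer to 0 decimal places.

44 h

C₀ = Dose / Vd = 431.0 / 220 = 1.959 mg/L
k = ln2 / t½ = 0.693147 / 46.4 = 0.01494 h⁻¹
t = ln(C₀ / C) / k = ln(1.959 / 1.01) / 0.01494
  = ln(1.940) / 0.01494 = 0.6627 / 0.01494 = 44.36 h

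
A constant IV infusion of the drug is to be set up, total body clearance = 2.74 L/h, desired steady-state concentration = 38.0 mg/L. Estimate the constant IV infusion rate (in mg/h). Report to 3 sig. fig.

At steady state, infusion rate R₀ = Css × CL = 38.0 × 2.740 = 104.1 mg/h

104 mg/h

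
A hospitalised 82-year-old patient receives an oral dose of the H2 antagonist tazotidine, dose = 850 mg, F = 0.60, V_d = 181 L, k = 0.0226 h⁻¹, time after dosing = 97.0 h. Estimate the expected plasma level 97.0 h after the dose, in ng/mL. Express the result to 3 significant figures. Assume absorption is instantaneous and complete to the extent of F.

Amount reaching circulation = F × Dose = 0.60 × 850.0 = 510.0 mg
C₀ = F·Dose / Vd = 510.0 / 181 = 2.818 mg/L
C = C₀ · e^(−k·t) = 2.818 × e^(−0.02260 × 97.0)
  = 2.818 × 0.1117 = 0.3148 mg/L
Convert: 0.3148 mg/L × 1000 = 314.8 ng/mL

315 ng/mL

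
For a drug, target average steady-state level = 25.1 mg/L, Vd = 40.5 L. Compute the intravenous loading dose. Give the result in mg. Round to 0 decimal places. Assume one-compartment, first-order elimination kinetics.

1017 mg

LD = Css × Vd = 25.1 × 40.5 = 1017 mg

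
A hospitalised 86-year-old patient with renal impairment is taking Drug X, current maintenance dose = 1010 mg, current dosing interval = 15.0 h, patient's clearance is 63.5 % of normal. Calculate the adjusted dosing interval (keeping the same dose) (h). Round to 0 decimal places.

To keep the same average steady-state level, dosing rate must scale with clearance.
CL ratio = 63.5 / 100 = 0.6350
New interval (same dose) = 15.0 / 0.6350 = 23.62 h

24 h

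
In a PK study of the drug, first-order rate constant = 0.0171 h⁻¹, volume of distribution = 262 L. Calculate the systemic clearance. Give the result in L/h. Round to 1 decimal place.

4.5 L/h

CL = k × Vd = 0.0171 × 262 = 4.480 L/h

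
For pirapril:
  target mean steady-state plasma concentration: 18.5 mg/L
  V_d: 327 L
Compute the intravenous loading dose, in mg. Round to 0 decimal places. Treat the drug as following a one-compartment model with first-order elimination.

6050 mg

LD = Css × Vd = 18.5 × 327 = 6050 mg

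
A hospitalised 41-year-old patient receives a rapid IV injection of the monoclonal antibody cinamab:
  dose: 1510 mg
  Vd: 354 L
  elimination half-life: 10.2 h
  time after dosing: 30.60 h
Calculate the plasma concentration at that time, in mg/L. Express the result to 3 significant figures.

0.533 mg/L

C₀ = Dose / Vd = 1510 / 354 = 4.266 mg/L
k = ln2 / t½ = 0.693147 / 10.2 = 0.06796 h⁻¹
t / t½ = 30.60 / 10.2 = 3 half-lives
C = C₀ × (1/2)^3 = 4.266 × 0.1250 = 0.5333 mg/L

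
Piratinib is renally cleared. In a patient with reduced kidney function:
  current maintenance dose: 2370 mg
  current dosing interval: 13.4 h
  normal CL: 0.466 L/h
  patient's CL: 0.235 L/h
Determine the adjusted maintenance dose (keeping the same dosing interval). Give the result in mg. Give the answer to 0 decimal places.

1195 mg

To keep the same average steady-state level, dosing rate must scale with clearance.
CL ratio = 0.235 / 0.466 = 0.5043
New dose (same interval) = 2370 × 0.5043 = 1195 mg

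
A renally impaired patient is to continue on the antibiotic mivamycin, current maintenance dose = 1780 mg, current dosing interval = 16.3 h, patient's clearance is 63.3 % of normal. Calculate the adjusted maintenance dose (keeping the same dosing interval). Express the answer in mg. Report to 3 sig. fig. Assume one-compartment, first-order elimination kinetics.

1130 mg

To keep the same average steady-state level, dosing rate must scale with clearance.
CL ratio = 63.3 / 100 = 0.6330
New dose (same interval) = 1780 × 0.6330 = 1127 mg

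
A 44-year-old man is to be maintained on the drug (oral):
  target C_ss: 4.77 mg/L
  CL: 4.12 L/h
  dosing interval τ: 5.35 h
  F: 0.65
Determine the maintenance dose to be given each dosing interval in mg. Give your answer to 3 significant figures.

162 mg

At steady state, F × (Dose/τ) = Css × CL.
Dose = Css × CL × τ / F = 4.77 × 4.120 × 5.35 / 0.65 = 161.8 mg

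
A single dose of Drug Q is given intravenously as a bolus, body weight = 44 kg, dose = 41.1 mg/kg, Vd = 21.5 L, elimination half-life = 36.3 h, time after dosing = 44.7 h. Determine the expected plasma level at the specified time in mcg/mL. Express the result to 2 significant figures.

36 mcg/mL

Total dose = 41.1 × 44 = 1808 mg
C₀ = Dose / Vd = 1808 / 21.5 = 84.09 mg/L
k = ln2 / t½ = 0.693147 / 36.3 = 0.01909 h⁻¹
C = C₀ · e^(−k·t) = 84.09 × e^(−0.01909 × 44.7)
  = 84.09 × 0.4260 = 35.82 mg/L
(35.82 mg/L = 35.82 mcg/mL)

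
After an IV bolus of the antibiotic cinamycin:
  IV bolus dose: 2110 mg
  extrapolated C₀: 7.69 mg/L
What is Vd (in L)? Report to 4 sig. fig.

274.4 L

Vd = Dose / C₀ = 2110 / 7.69 = 274.4 L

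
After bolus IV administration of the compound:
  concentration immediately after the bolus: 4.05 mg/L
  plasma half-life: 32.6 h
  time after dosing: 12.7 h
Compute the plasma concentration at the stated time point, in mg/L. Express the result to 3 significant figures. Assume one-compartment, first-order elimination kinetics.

3.09 mg/L

k = ln2 / t½ = 0.693147 / 32.6 = 0.02126 h⁻¹
C = C₀ · e^(−k·t) = 4.050 × e^(−0.02126 × 12.7)
  = 4.050 × 0.7634 = 3.092 mg/L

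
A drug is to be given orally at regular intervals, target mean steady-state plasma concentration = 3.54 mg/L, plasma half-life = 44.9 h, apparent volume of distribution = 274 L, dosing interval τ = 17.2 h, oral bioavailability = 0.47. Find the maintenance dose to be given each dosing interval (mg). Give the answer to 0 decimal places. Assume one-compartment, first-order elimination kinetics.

k = ln2 / t½ = 0.693147 / 44.9 = 0.01544 h⁻¹
CL = k × Vd = 0.01544 × 274 = 4.231 L/h
At steady state, F × (Dose/τ) = Css × CL.
Dose = Css × CL × τ / F = 3.54 × 4.231 × 17.2 / 0.47 = 548.1 mg

548 mg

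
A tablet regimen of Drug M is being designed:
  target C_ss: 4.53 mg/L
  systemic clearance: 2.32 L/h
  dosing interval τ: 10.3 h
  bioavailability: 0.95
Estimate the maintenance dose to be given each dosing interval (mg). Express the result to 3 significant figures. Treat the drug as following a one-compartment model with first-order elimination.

114 mg

At steady state, F × (Dose/τ) = Css × CL.
Dose = Css × CL × τ / F = 4.53 × 2.320 × 10.3 / 0.95 = 113.9 mg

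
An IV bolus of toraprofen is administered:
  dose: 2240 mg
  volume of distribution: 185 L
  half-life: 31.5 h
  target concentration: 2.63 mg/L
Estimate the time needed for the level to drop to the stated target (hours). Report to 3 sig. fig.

C₀ = Dose / Vd = 2240 / 185 = 12.11 mg/L
k = ln2 / t½ = 0.693147 / 31.5 = 0.02200 h⁻¹
t = ln(C₀ / C) / k = ln(12.11 / 2.63) / 0.02200
  = ln(4.605) / 0.02200 = 1.527 / 0.02200 = 69.41 h

69.4 h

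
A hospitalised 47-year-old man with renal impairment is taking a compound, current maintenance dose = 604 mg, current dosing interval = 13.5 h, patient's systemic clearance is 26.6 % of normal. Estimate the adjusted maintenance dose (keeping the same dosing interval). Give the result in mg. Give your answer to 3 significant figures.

161 mg

To keep the same average steady-state level, dosing rate must scale with clearance.
CL ratio = 26.6 / 100 = 0.2660
New dose (same interval) = 604 × 0.2660 = 160.7 mg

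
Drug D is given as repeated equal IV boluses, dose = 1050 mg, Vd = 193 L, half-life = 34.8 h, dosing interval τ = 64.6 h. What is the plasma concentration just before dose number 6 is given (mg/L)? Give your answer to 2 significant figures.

2.1 mg/L

C₀ per dose = Dose / Vd = 1050 / 193 = 5.440 mg/L
k = ln2 / t½ = 0.693147 / 34.8 = 0.01992 h⁻¹
Fraction remaining after one interval: r = e^(−kτ) = e^(−0.01992 × 64.6) = 0.2761
Before dose 6, 5 doses have been given (aged 1τ, 2τ, 3τ, 4τ, 5τ).
C_trough = C₀ × (r + r² + … + r^5) = C₀ × r(1−r^5)/(1−r)
        = 5.440 × 0.2761 × (1 − 0.001604) / (1 − 0.2761) = 2.072 mg/L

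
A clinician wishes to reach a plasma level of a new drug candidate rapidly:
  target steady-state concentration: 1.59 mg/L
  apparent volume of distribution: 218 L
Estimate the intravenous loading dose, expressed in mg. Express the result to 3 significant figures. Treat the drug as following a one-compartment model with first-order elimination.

LD = Css × Vd = 1.59 × 218 = 346.6 mg

347 mg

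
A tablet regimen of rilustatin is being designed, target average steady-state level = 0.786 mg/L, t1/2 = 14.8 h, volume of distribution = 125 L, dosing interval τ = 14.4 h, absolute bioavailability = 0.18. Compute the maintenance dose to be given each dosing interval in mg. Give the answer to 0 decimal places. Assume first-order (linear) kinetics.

k = ln2 / t½ = 0.693147 / 14.8 = 0.04683 h⁻¹
CL = k × Vd = 0.04683 × 125 = 5.854 L/h
At steady state, F × (Dose/τ) = Css × CL.
Dose = Css × CL × τ / F = 0.786 × 5.854 × 14.4 / 0.18 = 368.1 mg

368 mg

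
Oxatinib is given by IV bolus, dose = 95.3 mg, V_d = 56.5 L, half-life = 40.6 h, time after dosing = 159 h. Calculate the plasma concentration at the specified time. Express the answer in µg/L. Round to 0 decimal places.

C₀ = Dose / Vd = 95.30 / 56.5 = 1.687 mg/L
k = ln2 / t½ = 0.693147 / 40.6 = 0.01707 h⁻¹
C = C₀ · e^(−k·t) = 1.687 × e^(−0.01707 × 159)
  = 1.687 × 0.06626 = 0.1118 mg/L
Convert: 0.1118 mg/L × 1000 = 111.8 µg/L

112 µg/L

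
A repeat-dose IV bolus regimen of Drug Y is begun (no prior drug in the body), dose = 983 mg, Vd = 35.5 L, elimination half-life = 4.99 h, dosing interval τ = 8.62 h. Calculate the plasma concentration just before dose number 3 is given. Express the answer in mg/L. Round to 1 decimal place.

10.9 mg/L

C₀ per dose = Dose / Vd = 983 / 35.5 = 27.69 mg/L
k = ln2 / t½ = 0.693147 / 4.99 = 0.1389 h⁻¹
Fraction remaining after one interval: r = e^(−kτ) = e^(−0.1389 × 8.62) = 0.3020
Before dose 3, 2 doses have been given (aged 1τ, 2τ).
C_trough = C₀ × (r + r²) = 27.69 × (0.3020 + 0.09120) = 10.89 mg/L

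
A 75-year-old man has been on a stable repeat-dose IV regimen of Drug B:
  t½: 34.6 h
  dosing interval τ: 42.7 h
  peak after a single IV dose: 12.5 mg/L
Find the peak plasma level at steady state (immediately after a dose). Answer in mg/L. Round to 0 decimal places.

22 mg/L

k = ln2 / t½ = 0.693147 / 34.6 = 0.02003 h⁻¹
e^(−kτ) = e^(−0.02003 × 42.7) = 0.4252
Accumulation ratio R = 1 / (1 − e^(−kτ)) = 1 / (1 − 0.4252) = 1.740
Steady-state peak = C₀ × R = 12.5 × 1.740 = 21.75 mg/L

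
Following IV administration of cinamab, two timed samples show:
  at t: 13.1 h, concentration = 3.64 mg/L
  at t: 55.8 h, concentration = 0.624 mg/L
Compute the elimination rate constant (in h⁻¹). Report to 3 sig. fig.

0.0413 h⁻¹

k = ln(C₁/C₂) / (t₂ − t₁) = ln(3.64/0.624) / (55.8 − 13.1)
  = 1.764 / 42.70 = 0.04131 h⁻¹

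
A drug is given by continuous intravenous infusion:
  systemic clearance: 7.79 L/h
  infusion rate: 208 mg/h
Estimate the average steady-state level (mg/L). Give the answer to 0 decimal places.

27 mg/L

At steady state Css = R₀ / CL = 208 / 7.790 = 26.70 mg/L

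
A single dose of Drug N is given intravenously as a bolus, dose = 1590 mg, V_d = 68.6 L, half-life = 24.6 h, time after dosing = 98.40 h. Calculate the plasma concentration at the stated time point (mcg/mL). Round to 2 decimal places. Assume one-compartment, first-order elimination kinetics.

C₀ = Dose / Vd = 1590 / 68.6 = 23.18 mg/L
k = ln2 / t½ = 0.693147 / 24.6 = 0.02818 h⁻¹
t / t½ = 98.40 / 24.6 = 4 half-lives
C = C₀ × (1/2)^4 = 23.18 × 0.06250 = 1.449 mg/L
(1.449 mg/L = 1.449 mcg/mL)

1.45 mcg/mL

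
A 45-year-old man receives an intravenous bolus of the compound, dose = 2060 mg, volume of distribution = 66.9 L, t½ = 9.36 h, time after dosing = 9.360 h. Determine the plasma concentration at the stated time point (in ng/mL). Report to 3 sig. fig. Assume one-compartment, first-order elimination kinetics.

C₀ = Dose / Vd = 2060 / 66.9 = 30.79 mg/L
k = ln2 / t½ = 0.693147 / 9.36 = 0.07405 h⁻¹
t / t½ = 9.360 / 9.36 = 1 half-lives
C = C₀ × (1/2)^1 = 30.79 × 0.5000 = 15.40 mg/L
Convert: 15.40 mg/L × 1000 = 15400 ng/mL

15400 ng/mL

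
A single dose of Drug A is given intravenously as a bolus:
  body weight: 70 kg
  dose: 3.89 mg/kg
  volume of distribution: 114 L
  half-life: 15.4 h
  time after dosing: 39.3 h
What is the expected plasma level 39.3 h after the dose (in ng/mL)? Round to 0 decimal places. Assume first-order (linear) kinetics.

407 ng/mL

Total dose = 3.89 × 70 = 272.3 mg
C₀ = Dose / Vd = 272.3 / 114 = 2.389 mg/L
k = ln2 / t½ = 0.693147 / 15.4 = 0.04501 h⁻¹
C = C₀ · e^(−k·t) = 2.389 × e^(−0.04501 × 39.3)
  = 2.389 × 0.1705 = 0.4073 mg/L
Convert: 0.4073 mg/L × 1000 = 407.3 ng/mL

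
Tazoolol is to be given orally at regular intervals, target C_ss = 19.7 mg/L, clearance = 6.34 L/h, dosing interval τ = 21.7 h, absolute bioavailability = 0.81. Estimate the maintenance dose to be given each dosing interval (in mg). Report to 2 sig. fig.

3300 mg

At steady state, F × (Dose/τ) = Css × CL.
Dose = Css × CL × τ / F = 19.7 × 6.340 × 21.7 / 0.81 = 3346 mg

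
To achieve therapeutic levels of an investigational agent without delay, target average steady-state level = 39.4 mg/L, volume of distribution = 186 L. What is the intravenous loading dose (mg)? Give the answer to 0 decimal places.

LD = Css × Vd = 39.4 × 186 = 7328 mg

7328 mg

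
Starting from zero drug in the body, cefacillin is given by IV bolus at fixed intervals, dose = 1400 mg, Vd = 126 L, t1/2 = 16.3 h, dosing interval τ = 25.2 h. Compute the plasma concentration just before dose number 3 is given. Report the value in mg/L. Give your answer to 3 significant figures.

5.11 mg/L

C₀ per dose = Dose / Vd = 1400 / 126 = 11.11 mg/L
k = ln2 / t½ = 0.693147 / 16.3 = 0.04252 h⁻¹
Fraction remaining after one interval: r = e^(−kτ) = e^(−0.04252 × 25.2) = 0.3425
Before dose 3, 2 doses have been given (aged 1τ, 2τ).
C_trough = C₀ × (r + r²) = 11.11 × (0.3425 + 0.1173) = 5.108 mg/L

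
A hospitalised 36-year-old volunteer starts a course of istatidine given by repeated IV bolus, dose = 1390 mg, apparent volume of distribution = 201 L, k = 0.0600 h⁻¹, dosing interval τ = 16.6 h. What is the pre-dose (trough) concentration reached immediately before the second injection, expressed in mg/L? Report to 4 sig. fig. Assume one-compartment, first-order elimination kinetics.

2.554 mg/L

C₀ per dose = Dose / Vd = 1390 / 201 = 6.915 mg/L
Fraction remaining after one interval: r = e^(−kτ) = e^(−0.06000 × 16.6) = 0.3694
Before dose 2, 1 dose has been given (aged 1τ).
C_trough = C₀ × r = 6.915 × 0.3694 = 2.554 mg/L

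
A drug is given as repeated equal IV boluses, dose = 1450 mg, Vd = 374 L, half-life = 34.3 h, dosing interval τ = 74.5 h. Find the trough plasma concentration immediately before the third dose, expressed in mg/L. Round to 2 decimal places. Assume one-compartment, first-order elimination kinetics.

1.05 mg/L

C₀ per dose = Dose / Vd = 1450 / 374 = 3.877 mg/L
k = ln2 / t½ = 0.693147 / 34.3 = 0.02021 h⁻¹
Fraction remaining after one interval: r = e^(−kτ) = e^(−0.02021 × 74.5) = 0.2219
Before dose 3, 2 doses have been given (aged 1τ, 2τ).
C_trough = C₀ × (r + r²) = 3.877 × (0.2219 + 0.04924) = 1.051 mg/L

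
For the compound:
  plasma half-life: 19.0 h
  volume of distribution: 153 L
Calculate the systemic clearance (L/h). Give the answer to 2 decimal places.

5.58 L/h

k = ln2 / t½ = 0.693147 / 19.0 = 0.03648 h⁻¹
CL = k × Vd = 0.03648 × 153 = 5.581 L/h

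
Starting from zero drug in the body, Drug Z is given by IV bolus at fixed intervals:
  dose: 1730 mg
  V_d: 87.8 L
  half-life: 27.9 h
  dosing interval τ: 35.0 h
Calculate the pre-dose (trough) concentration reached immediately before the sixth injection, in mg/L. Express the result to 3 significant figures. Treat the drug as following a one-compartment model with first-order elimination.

C₀ per dose = Dose / Vd = 1730 / 87.8 = 19.70 mg/L
k = ln2 / t½ = 0.693147 / 27.9 = 0.02484 h⁻¹
Fraction remaining after one interval: r = e^(−kτ) = e^(−0.02484 × 35.0) = 0.4192
Before dose 6, 5 doses have been given (aged 1τ, 2τ, 3τ, 4τ, 5τ).
C_trough = C₀ × (r + r² + … + r^5) = C₀ × r(1−r^5)/(1−r)
        = 19.70 × 0.4192 × (1 − 0.01295) / (1 − 0.4192) = 14.03 mg/L

14.0 mg/L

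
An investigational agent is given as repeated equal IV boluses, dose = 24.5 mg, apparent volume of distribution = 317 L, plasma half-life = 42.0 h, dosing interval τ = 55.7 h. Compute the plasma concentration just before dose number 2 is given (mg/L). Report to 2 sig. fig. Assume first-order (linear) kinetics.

0.031 mg/L

C₀ per dose = Dose / Vd = 24.5 / 317 = 0.07729 mg/L
k = ln2 / t½ = 0.693147 / 42.0 = 0.01650 h⁻¹
Fraction remaining after one interval: r = e^(−kτ) = e^(−0.01650 × 55.7) = 0.3989
Before dose 2, 1 dose has been given (aged 1τ).
C_trough = C₀ × r = 0.07729 × 0.3989 = 0.03083 mg/L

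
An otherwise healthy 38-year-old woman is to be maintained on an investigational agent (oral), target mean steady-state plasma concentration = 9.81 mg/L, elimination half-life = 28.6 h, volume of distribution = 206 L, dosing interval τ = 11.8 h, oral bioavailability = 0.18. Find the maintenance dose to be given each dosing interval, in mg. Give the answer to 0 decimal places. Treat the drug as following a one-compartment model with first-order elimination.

k = ln2 / t½ = 0.693147 / 28.6 = 0.02424 h⁻¹
CL = k × Vd = 0.02424 × 206 = 4.993 L/h
At steady state, F × (Dose/τ) = Css × CL.
Dose = Css × CL × τ / F = 9.81 × 4.993 × 11.8 / 0.18 = 3211 mg

3211 mg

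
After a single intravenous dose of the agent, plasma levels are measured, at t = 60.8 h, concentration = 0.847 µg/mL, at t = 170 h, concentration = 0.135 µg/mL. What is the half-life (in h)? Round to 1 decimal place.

k = ln(C₁/C₂) / (t₂ − t₁) = ln(0.847/0.135) / (170 − 60.8)
  = 1.836 / 109.2 = 0.01681 h⁻¹
t½ = ln2 / k = 0.693147 / 0.01681 = 41.23 h

41.2 h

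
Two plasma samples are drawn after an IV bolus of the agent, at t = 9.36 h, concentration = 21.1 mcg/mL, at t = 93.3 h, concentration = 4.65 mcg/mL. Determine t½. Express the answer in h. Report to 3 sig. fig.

k = ln(C₁/C₂) / (t₂ − t₁) = ln(21.1/4.65) / (93.3 − 9.36)
  = 1.512 / 83.94 = 0.01801 h⁻¹
t½ = ln2 / k = 0.693147 / 0.01801 = 38.49 h

38.5 h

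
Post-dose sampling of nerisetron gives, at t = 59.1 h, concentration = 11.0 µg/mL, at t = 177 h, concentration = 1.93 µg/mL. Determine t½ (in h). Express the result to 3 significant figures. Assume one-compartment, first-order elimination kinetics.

47.0 h

k = ln(C₁/C₂) / (t₂ − t₁) = ln(11.0/1.93) / (177 − 59.1)
  = 1.740 / 117.9 = 0.01476 h⁻¹
t½ = ln2 / k = 0.693147 / 0.01476 = 46.96 h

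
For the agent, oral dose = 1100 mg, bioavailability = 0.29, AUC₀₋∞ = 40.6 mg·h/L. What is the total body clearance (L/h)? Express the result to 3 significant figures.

7.86 L/h

CL = F·Dose / AUC = 0.29 × 1100 / 40.6 = 7.857 L/h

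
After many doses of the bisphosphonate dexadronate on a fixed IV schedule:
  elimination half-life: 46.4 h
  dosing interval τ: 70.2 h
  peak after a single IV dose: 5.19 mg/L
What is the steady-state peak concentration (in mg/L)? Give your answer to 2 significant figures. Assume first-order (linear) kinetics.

8.0 mg/L

k = ln2 / t½ = 0.693147 / 46.4 = 0.01494 h⁻¹
e^(−kτ) = e^(−0.01494 × 70.2) = 0.3504
Accumulation ratio R = 1 / (1 − e^(−kτ)) = 1 / (1 − 0.3504) = 1.539
Steady-state peak = C₀ × R = 5.19 × 1.539 = 7.987 mg/L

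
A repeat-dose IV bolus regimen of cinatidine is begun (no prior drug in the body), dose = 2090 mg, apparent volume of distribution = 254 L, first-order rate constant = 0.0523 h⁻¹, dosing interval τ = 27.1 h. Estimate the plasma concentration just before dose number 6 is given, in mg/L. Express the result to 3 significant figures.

C₀ per dose = Dose / Vd = 2090 / 254 = 8.228 mg/L
Fraction remaining after one interval: r = e^(−kτ) = e^(−0.05230 × 27.1) = 0.2424
Before dose 6, 5 doses have been given (aged 1τ, 2τ, 3τ, 4τ, 5τ).
C_trough = C₀ × (r + r² + … + r^5) = C₀ × r(1−r^5)/(1−r)
        = 8.228 × 0.2424 × (1 − 0.0008369) / (1 − 0.2424) = 2.630 mg/L

2.63 mg/L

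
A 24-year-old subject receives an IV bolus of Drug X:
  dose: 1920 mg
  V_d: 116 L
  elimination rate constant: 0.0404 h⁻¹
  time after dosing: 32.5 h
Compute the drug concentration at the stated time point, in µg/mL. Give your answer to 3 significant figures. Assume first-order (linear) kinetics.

C₀ = Dose / Vd = 1920 / 116 = 16.55 mg/L
C = C₀ · e^(−k·t) = 16.55 × e^(−0.04040 × 32.5)
  = 16.55 × 0.2690 = 4.452 mg/L
(4.452 mg/L = 4.452 µg/mL)

4.45 µg/mL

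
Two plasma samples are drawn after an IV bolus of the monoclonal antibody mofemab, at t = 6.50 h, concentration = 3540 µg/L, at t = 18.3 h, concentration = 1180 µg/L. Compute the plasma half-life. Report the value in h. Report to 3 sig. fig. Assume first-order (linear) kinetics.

k = ln(C₁/C₂) / (t₂ − t₁) = ln(3540/1180) / (18.3 − 6.50)
  = 1.099 / 11.80 = 0.09314 h⁻¹
t½ = ln2 / k = 0.693147 / 0.09314 = 7.442 h

7.44 h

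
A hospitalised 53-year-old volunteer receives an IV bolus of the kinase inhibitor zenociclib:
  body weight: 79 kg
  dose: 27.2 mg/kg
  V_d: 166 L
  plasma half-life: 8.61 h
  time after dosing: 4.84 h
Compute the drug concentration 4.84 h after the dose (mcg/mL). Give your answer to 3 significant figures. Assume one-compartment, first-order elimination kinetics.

Total dose = 27.2 × 79 = 2149 mg
C₀ = Dose / Vd = 2149 / 166 = 12.95 mg/L
k = ln2 / t½ = 0.693147 / 8.61 = 0.08050 h⁻¹
C = C₀ · e^(−k·t) = 12.95 × e^(−0.08050 × 4.84)
  = 12.95 × 0.6773 = 8.771 mg/L
(8.771 mg/L = 8.771 mcg/mL)

8.77 mcg/mL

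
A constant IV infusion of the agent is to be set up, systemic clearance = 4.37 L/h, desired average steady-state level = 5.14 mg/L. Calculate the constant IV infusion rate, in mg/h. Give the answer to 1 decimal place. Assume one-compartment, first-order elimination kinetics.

At steady state, infusion rate R₀ = Css × CL = 5.14 × 4.370 = 22.46 mg/h

22.5 mg/h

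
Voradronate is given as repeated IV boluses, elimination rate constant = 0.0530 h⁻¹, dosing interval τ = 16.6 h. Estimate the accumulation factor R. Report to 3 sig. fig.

e^(−kτ) = e^(−0.05300 × 16.6) = 0.4149
Accumulation ratio R = 1 / (1 − e^(−kτ)) = 1 / (1 − 0.4149) = 1.709

1.71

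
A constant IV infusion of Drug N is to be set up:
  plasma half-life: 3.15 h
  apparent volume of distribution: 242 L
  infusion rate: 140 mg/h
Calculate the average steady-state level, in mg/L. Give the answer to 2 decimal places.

k = ln2 / t½ = 0.693147 / 3.15 = 0.2200 h⁻¹
CL = k × Vd = 0.2200 × 242 = 53.24 L/h
At steady state Css = R₀ / CL = 140 / 53.24 = 2.630 mg/L

2.63 mg/L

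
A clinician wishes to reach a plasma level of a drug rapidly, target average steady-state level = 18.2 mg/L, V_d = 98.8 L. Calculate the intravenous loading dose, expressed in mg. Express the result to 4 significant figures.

1798 mg

LD = Css × Vd = 18.2 × 98.8 = 1798 mg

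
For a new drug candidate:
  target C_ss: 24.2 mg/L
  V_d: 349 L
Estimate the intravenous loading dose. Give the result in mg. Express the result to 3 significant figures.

LD = Css × Vd = 24.2 × 349 = 8446 mg

8450 mg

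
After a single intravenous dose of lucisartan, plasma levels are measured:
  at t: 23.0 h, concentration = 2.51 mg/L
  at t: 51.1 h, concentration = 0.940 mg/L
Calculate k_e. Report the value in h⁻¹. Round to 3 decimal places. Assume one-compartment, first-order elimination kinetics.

0.035 h⁻¹

k = ln(C₁/C₂) / (t₂ − t₁) = ln(2.51/0.940) / (51.1 − 23.0)
  = 0.9822 / 28.10 = 0.03495 h⁻¹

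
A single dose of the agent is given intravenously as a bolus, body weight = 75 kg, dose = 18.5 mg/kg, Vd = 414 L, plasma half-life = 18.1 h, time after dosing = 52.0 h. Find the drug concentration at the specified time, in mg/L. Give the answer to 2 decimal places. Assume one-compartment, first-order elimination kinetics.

Total dose = 18.5 × 75 = 1388 mg
C₀ = Dose / Vd = 1388 / 414 = 3.353 mg/L
k = ln2 / t½ = 0.693147 / 18.1 = 0.03830 h⁻¹
C = C₀ · e^(−k·t) = 3.353 × e^(−0.03830 × 52.0)
  = 3.353 × 0.1365 = 0.4577 mg/L

0.46 mg/L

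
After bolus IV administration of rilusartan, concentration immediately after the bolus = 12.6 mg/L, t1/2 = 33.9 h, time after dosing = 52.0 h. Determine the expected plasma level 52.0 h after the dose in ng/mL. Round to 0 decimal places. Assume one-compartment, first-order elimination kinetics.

k = ln2 / t½ = 0.693147 / 33.9 = 0.02045 h⁻¹
C = C₀ · e^(−k·t) = 12.60 × e^(−0.02045 × 52.0)
  = 12.60 × 0.3453 = 4.351 mg/L
Convert: 4.351 mg/L × 1000 = 4351 ng/mL

4351 ng/mL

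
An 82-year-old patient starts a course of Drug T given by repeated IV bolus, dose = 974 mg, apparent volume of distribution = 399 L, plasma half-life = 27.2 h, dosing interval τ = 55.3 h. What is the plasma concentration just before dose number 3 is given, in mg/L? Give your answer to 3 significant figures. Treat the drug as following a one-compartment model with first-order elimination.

0.742 mg/L

C₀ per dose = Dose / Vd = 974 / 399 = 2.441 mg/L
k = ln2 / t½ = 0.693147 / 27.2 = 0.02548 h⁻¹
Fraction remaining after one interval: r = e^(−kτ) = e^(−0.02548 × 55.3) = 0.2444
Before dose 3, 2 doses have been given (aged 1τ, 2τ).
C_trough = C₀ × (r + r²) = 2.441 × (0.2444 + 0.05973) = 0.7424 mg/L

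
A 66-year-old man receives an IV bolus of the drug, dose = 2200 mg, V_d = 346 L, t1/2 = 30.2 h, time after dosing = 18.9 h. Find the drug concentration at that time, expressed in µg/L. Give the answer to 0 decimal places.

4121 µg/L

C₀ = Dose / Vd = 2200 / 346 = 6.358 mg/L
k = ln2 / t½ = 0.693147 / 30.2 = 0.02295 h⁻¹
C = C₀ · e^(−k·t) = 6.358 × e^(−0.02295 × 18.9)
  = 6.358 × 0.6481 = 4.121 mg/L
Convert: 4.121 mg/L × 1000 = 4121 µg/L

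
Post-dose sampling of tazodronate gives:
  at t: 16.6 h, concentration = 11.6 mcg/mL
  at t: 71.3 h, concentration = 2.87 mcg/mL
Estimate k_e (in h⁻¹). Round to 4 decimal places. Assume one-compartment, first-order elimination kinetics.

0.0255 h⁻¹

k = ln(C₁/C₂) / (t₂ − t₁) = ln(11.6/2.87) / (71.3 − 16.6)
  = 1.397 / 54.70 = 0.02554 h⁻¹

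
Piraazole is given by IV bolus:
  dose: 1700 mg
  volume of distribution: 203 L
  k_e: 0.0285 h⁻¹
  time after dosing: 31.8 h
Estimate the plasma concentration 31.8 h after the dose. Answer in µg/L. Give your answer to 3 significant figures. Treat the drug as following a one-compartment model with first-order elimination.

C₀ = Dose / Vd = 1700 / 203 = 8.374 mg/L
C = C₀ · e^(−k·t) = 8.374 × e^(−0.02850 × 31.8)
  = 8.374 × 0.4040 = 3.383 mg/L
Convert: 3.383 mg/L × 1000 = 3383 µg/L

3380 µg/L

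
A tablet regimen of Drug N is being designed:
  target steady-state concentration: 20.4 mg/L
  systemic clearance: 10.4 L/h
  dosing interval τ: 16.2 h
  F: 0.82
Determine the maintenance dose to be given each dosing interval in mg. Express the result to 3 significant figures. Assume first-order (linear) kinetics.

At steady state, F × (Dose/τ) = Css × CL.
Dose = Css × CL × τ / F = 20.4 × 10.40 × 16.2 / 0.82 = 4191 mg

4190 mg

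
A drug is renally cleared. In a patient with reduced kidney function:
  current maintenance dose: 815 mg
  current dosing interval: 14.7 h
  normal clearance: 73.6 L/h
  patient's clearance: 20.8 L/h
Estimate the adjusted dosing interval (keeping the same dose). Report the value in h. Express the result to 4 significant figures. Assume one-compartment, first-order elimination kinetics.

52.02 h

To keep the same average steady-state level, dosing rate must scale with clearance.
CL ratio = 20.8 / 73.6 = 0.2826
New interval (same dose) = 14.7 / 0.2826 = 52.02 h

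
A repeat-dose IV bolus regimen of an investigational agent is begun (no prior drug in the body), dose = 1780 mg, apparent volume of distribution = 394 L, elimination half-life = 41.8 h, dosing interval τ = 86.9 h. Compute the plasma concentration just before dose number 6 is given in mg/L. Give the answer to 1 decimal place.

C₀ per dose = Dose / Vd = 1780 / 394 = 4.518 mg/L
k = ln2 / t½ = 0.693147 / 41.8 = 0.01658 h⁻¹
Fraction remaining after one interval: r = e^(−kτ) = e^(−0.01658 × 86.9) = 0.2367
Before dose 6, 5 doses have been given (aged 1τ, 2τ, 3τ, 4τ, 5τ).
C_trough = C₀ × (r + r² + … + r^5) = C₀ × r(1−r^5)/(1−r)
        = 4.518 × 0.2367 × (1 − 0.0007430) / (1 − 0.2367) = 1.400 mg/L

1.4 mg/L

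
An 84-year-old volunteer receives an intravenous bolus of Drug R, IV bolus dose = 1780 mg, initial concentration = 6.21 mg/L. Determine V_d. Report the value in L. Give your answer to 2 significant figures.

Vd = Dose / C₀ = 1780 / 6.21 = 286.6 L

290 L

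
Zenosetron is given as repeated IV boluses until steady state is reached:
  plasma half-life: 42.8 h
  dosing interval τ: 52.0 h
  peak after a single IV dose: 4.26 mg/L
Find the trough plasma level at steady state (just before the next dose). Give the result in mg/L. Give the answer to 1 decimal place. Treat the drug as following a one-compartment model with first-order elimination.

3.2 mg/L

k = ln2 / t½ = 0.693147 / 42.8 = 0.01620 h⁻¹
e^(−kτ) = e^(−0.01620 × 52.0) = 0.4307
Accumulation ratio R = 1 / (1 − e^(−kτ)) = 1 / (1 − 0.4307) = 1.757
Steady-state trough = C₀ × R × e^(−kτ) = 4.26 × 1.757 × 0.4307 = 3.224 mg/L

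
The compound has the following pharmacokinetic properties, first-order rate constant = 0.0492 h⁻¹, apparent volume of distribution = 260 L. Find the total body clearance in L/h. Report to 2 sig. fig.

CL = k × Vd = 0.0492 × 260 = 12.79 L/h

13 L/h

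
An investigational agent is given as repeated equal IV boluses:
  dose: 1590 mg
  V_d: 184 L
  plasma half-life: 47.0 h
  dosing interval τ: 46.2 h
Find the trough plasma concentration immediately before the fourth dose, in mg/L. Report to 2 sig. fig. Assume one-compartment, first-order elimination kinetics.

C₀ per dose = Dose / Vd = 1590 / 184 = 8.641 mg/L
k = ln2 / t½ = 0.693147 / 47.0 = 0.01475 h⁻¹
Fraction remaining after one interval: r = e^(−kτ) = e^(−0.01475 × 46.2) = 0.5059
Before dose 4, 3 doses have been given (aged 1τ, 2τ, 3τ).
C_trough = C₀ × (r + r² + … + r^3) = C₀ × r(1−r^3)/(1−r)
        = 8.641 × 0.5059 × (1 − 0.1295) / (1 − 0.5059) = 7.702 mg/L

7.7 mg/L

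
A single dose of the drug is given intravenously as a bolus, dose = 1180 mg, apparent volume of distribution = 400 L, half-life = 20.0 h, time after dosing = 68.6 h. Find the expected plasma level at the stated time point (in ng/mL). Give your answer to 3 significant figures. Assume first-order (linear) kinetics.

274 ng/mL

C₀ = Dose / Vd = 1180 / 400 = 2.950 mg/L
k = ln2 / t½ = 0.693147 / 20.0 = 0.03466 h⁻¹
C = C₀ · e^(−k·t) = 2.950 × e^(−0.03466 × 68.6)
  = 2.950 × 0.09277 = 0.2737 mg/L
Convert: 0.2737 mg/L × 1000 = 273.7 ng/mL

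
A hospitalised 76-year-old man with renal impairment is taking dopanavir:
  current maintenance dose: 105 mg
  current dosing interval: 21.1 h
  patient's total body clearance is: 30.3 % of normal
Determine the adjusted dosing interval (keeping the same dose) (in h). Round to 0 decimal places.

To keep the same average steady-state level, dosing rate must scale with clearance.
CL ratio = 30.3 / 100 = 0.3030
New interval (same dose) = 21.1 / 0.3030 = 69.64 h

70 h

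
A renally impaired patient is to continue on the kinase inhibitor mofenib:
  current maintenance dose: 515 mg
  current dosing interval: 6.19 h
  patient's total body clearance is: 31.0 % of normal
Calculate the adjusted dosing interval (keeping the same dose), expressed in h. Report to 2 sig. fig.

To keep the same average steady-state level, dosing rate must scale with clearance.
CL ratio = 31.0 / 100 = 0.3100
New interval (same dose) = 6.19 / 0.3100 = 19.97 h

20 h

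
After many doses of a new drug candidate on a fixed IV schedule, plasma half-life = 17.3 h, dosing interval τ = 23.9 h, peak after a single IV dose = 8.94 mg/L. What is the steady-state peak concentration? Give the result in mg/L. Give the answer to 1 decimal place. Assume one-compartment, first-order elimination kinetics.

k = ln2 / t½ = 0.693147 / 17.3 = 0.04007 h⁻¹
e^(−kτ) = e^(−0.04007 × 23.9) = 0.3838
Accumulation ratio R = 1 / (1 − e^(−kτ)) = 1 / (1 − 0.3838) = 1.623
Steady-state peak = C₀ × R = 8.94 × 1.623 = 14.51 mg/L

14.5 mg/L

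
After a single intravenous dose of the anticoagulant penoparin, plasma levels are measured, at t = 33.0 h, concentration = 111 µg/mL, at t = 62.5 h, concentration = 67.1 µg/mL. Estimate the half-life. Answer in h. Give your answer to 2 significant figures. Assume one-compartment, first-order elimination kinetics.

k = ln(C₁/C₂) / (t₂ − t₁) = ln(111/67.1) / (62.5 − 33.0)
  = 0.5033 / 29.50 = 0.01706 h⁻¹
t½ = ln2 / k = 0.693147 / 0.01706 = 40.63 h

41 h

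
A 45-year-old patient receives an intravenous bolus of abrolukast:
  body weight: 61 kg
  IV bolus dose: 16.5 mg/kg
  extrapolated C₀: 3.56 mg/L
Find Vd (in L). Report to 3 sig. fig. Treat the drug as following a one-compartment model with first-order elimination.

283 L

Dose = 16.5 × 61 = 1007 mg
Vd = Dose / C₀ = 1007 / 3.56 = 282.9 L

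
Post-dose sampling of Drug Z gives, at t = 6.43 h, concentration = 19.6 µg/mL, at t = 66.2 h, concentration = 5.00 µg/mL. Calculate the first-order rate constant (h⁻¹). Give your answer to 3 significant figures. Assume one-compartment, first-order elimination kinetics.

k = ln(C₁/C₂) / (t₂ − t₁) = ln(19.6/5.00) / (66.2 − 6.43)
  = 1.366 / 59.77 = 0.02285 h⁻¹

0.0229 h⁻¹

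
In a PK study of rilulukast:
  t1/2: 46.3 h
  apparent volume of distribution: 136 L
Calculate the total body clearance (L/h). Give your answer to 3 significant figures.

k = ln2 / t½ = 0.693147 / 46.3 = 0.01497 h⁻¹
CL = k × Vd = 0.01497 × 136 = 2.036 L/h

2.04 L/h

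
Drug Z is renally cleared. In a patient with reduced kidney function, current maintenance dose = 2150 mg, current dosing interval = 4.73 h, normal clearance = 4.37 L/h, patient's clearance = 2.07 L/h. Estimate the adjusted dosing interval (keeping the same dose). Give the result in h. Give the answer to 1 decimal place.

To keep the same average steady-state level, dosing rate must scale with clearance.
CL ratio = 2.07 / 4.37 = 0.4737
New interval (same dose) = 4.73 / 0.4737 = 9.985 h

10.0 h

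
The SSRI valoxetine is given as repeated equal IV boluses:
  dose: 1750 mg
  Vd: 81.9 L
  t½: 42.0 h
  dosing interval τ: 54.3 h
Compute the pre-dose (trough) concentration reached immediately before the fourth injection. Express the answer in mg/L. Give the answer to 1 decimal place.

13.7 mg/L

C₀ per dose = Dose / Vd = 1750 / 81.9 = 21.37 mg/L
k = ln2 / t½ = 0.693147 / 42.0 = 0.01650 h⁻¹
Fraction remaining after one interval: r = e^(−kτ) = e^(−0.01650 × 54.3) = 0.4082
Before dose 4, 3 doses have been given (aged 1τ, 2τ, 3τ).
C_trough = C₀ × (r + r² + … + r^3) = C₀ × r(1−r^3)/(1−r)
        = 21.37 × 0.4082 × (1 − 0.06802) / (1 − 0.4082) = 13.74 mg/L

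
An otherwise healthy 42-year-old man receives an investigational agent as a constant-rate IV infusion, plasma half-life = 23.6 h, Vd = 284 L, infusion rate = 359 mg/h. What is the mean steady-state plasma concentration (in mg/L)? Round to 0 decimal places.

k = ln2 / t½ = 0.693147 / 23.6 = 0.02937 h⁻¹
CL = k × Vd = 0.02937 × 284 = 8.341 L/h
At steady state Css = R₀ / CL = 359 / 8.341 = 43.04 mg/L

43 mg/L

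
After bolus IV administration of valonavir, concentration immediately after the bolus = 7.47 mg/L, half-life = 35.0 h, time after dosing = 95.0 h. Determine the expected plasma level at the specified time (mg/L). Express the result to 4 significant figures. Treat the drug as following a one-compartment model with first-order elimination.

k = ln2 / t½ = 0.693147 / 35.0 = 0.01980 h⁻¹
C = C₀ · e^(−k·t) = 7.470 × e^(−0.01980 × 95.0)
  = 7.470 × 0.1524 = 1.138 mg/L

1.138 mg/L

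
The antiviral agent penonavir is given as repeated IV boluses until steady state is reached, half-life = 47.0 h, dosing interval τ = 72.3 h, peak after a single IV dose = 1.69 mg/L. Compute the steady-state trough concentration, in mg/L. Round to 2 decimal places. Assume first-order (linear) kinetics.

k = ln2 / t½ = 0.693147 / 47.0 = 0.01475 h⁻¹
e^(−kτ) = e^(−0.01475 × 72.3) = 0.3442
Accumulation ratio R = 1 / (1 − e^(−kτ)) = 1 / (1 − 0.3442) = 1.525
Steady-state trough = C₀ × R × e^(−kτ) = 1.69 × 1.525 × 0.3442 = 0.8871 mg/L

0.89 mg/L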